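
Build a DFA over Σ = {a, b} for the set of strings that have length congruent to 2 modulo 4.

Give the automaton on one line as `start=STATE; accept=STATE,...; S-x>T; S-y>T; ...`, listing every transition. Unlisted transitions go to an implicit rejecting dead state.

start=S0; accept=S2; S0-a>S1; S0-b>S1; S1-a>S2; S1-b>S2; S2-a>S3; S2-b>S3; S3-a>S0; S3-b>S0

Count input length modulo 4: every symbol advances one step around the cycle S0 → S1 → S2 → S3 → S0. Accept at S2.
A 4-state machine:
        a   b  
>  S0   S1  S1 
   S1   S2  S2 
 * S2   S3  S3 
   S3   S0  S0 
(> = start, * = accepting)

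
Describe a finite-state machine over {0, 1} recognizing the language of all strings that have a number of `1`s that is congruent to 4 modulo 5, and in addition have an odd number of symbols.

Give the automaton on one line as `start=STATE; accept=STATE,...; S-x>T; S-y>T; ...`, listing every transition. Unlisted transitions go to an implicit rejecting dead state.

start=S0; accept=S9; S0-0>S1; S0-1>S2; S1-0>S0; S1-1>S3; S2-0>S3; S2-1>S4; S3-0>S2; S3-1>S5; S4-0>S5; S4-1>S6; S5-0>S4; S5-1>S7; S6-0>S7; S6-1>S8; S7-0>S6; S7-1>S9; S8-0>S9; S8-1>S1; S9-0>S8; S9-1>S0

Build one automaton per condition and run them in lockstep. The first has 5 states tracking the count of `1`s modulo 5; the second has 2 states tracking the input length modulo 2. A product state is a pair (one from each), accepting exactly when both do.
        0   1  
>  S0   S1  S2 
   S1   S0  S3 
   S2   S3  S4 
   S3   S2  S5 
   S4   S5  S6 
   S5   S4  S7 
   S6   S7  S8 
   S7   S6  S9 
   S8   S9  S1 
 * S9   S8  S0 
(> = start, * = accepting)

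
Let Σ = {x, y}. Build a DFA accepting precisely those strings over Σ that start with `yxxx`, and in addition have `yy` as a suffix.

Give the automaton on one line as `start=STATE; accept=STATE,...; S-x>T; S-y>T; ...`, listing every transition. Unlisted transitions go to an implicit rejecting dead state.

start=s0; accept=s9; s0-x>s1; s0-y>s2; s1-x>s1; s1-y>s3; s2-x>s4; s2-y>s5; s3-x>s1; s3-y>s5; s4-x>s6; s4-y>s3; s5-x>s1; s5-y>s5; s6-x>s7; s6-y>s3; s7-x>s7; s7-y>s8; s8-x>s7; s8-y>s9; s9-x>s7; s9-y>s9

Handle the two conditions separately and then intersect. One (6 states) tracks whether the input so far still matches the prefix `yxxx`; the other (3 states) tracks how much of the suffix `yy` has currently been matched. Each combined state is a pair, one component from each; accept when both components accept.
With 10 states:
        x   y  
>  s0   s1  s2 
   s1   s1  s3 
   s2   s4  s5 
   s3   s1  s5 
   s4   s6  s3 
   s5   s1  s5 
   s6   s7  s3 
   s7   s7  s8 
   s8   s7  s9 
 * s9   s7  s9 
(> = start, * = accepting)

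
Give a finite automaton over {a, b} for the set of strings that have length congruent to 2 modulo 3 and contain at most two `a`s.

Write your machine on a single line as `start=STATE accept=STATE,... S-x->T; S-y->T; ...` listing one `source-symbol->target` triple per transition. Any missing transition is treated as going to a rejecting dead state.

start=s0; accept=s3,s4,s5; s0-a->s1; s0-b->s2; s1-a->s3; s1-b->s4; s2-a->s4; s2-b->s5; s3-a->s6; s3-b->s7; s4-a->s7; s4-b->s8; s5-a->s8; s5-b->s0; s6-a->s9; s6-b->s9; s7-a->s9; s7-b->s10; s8-a->s10; s8-b->s1; s9-a->s11; s9-b->s11; s10-a->s11; s10-b->s3; s11-a->s6; s11-b->s6

Build one automaton per condition and run them in lockstep. The first has 3 states tracking the input length modulo 3; the second has 4 states tracking the count of `a`s, saturating at 3. A product state is a pair (one from each), accepting exactly when both do.
A 12-state machine:
          a    b  
>  s0     s1   s2 
   s1     s3   s4 
   s2     s4   s5 
 * s3     s6   s7 
 * s4     s7   s8 
 * s5     s8   s0 
   s6     s9   s9 
   s7     s9  s10 
   s8    s10   s1 
   s9    s11  s11 
   s10   s11   s3 
   s11    s6   s6 
(> = start, * = accepting)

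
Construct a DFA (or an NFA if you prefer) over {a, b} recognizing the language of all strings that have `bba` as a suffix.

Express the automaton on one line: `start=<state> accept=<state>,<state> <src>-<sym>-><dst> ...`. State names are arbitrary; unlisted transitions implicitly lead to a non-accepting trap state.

Remember how much of `bba` the current input suffix matches. State q0 means no match yet; q1 means the last symbol is `b`; q2 means the last 2 symbols are `bb`; q3 means the last 3 symbols are `bba`. Only q3 accepts. On a mismatch, fall back to the longest proper suffix that is still a prefix of `bba`.
A 4-state machine:
        a   b  
>  q0   q0  q1 
   q1   q0  q2 
   q2   q3  q2 
 * q3   q0  q1 
(> = start, * = accepting)

start=q0 accept=q3 q0-a->q0 q0-b->q1 q1-a->q0 q1-b->q2 q2-a->q3 q2-b->q2 q3-a->q0 q3-b->q1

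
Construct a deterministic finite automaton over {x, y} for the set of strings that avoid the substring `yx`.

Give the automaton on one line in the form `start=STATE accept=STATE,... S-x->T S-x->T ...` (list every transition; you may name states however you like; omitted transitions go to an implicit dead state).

Track partial matches of the forbidden pattern `yx`. State S2 is a dead state reached once `yx` has occurred; every other state accepts. S0 means no part of `yx` is currently matched.
3 states suffice.
        x   y  
>* S0   S0  S1 
 * S1   S2  S1 
   S2   S2  S2 
(> = start, * = accepting)

start=S0 accept=S0,S1 S0-x->S0 S0-y->S1 S1-x->S2 S1-y->S1 S2-x->S2 S2-y->S2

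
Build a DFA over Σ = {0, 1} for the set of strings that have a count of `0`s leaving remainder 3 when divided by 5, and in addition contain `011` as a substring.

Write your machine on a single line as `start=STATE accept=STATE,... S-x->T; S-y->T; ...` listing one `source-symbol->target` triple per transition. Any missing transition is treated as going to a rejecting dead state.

Build one automaton per condition and run them in lockstep. One (5 states) tracks the count of `0`s modulo 5; the other (4 states) tracks whether and how much of `011` has been seen. Each combined state is a pair, one component from each; accept when both components accept.
A 16-state machine:
          0    1  
>  s0     s1   s0 
   s1     s2   s3 
   s2     s4   s5 
   s3     s2   s6 
   s4     s7   s8 
   s5     s4   s9 
   s6     s9   s6 
   s7    s10  s11 
   s8     s7  s12 
   s9    s12   s9 
   s10    s1  s13 
   s11   s10  s14 
 * s12   s14  s12 
   s13    s1  s15 
   s14   s15  s14 
   s15    s6  s15 
(> = start, * = accepting)

start=s0; accept=s12; s0-0->s1; s0-1->s0; s1-0->s2; s1-1->s3; s2-0->s4; s2-1->s5; s3-0->s2; s3-1->s6; s4-0->s7; s4-1->s8; s5-0->s4; s5-1->s9; s6-0->s9; s6-1->s6; s7-0->s10; s7-1->s11; s8-0->s7; s8-1->s12; s9-0->s12; s9-1->s9; s10-0->s1; s10-1->s13; s11-0->s10; s11-1->s14; s12-0->s14; s12-1->s12; s13-0->s1; s13-1->s15; s14-0->s15; s14-1->s14; s15-0->s6; s15-1->s15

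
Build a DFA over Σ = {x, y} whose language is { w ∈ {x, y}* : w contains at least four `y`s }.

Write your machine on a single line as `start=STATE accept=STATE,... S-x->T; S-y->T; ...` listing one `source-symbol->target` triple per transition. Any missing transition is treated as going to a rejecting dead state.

start=q0; accept=q4,q5; q0-x->q0; q0-y->q1; q1-x->q1; q1-y->q2; q2-x->q2; q2-y->q3; q3-x->q3; q3-y->q4; q4-x->q4; q4-y->q5; q5-x->q5; q5-y->q5

Count `y`s, saturating at 5: states q0 through q4 mean 0 through 4 `y`s seen; q5 means more than 4. Each `y` increments (capped at q5); other symbols loop. Accept from {q4, q5}.
        x   y  
>  q0   q0  q1 
   q1   q1  q2 
   q2   q2  q3 
   q3   q3  q4 
 * q4   q4  q5 
 * q5   q5  q5 
(> = start, * = accepting)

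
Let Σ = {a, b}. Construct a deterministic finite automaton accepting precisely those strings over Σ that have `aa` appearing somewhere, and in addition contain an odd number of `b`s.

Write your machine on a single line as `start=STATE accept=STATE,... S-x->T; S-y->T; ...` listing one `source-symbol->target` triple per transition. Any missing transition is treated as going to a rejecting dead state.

start=s0; accept=s5; s0-a->s1; s0-b->s2; s1-a->s3; s1-b->s2; s2-a->s4; s2-b->s0; s3-a->s3; s3-b->s5; s4-a->s5; s4-b->s0; s5-a->s5; s5-b->s3

Build one automaton per condition and run them in lockstep. The first has 3 states tracking whether and how much of `aa` has been seen; the second has 2 states tracking the count of `b`s modulo 2. A product state is a pair (one from each), accepting exactly when both do.
        a   b  
>  s0   s1  s2 
   s1   s3  s2 
   s2   s4  s0 
   s3   s3  s5 
   s4   s5  s0 
 * s5   s5  s3 
(> = start, * = accepting)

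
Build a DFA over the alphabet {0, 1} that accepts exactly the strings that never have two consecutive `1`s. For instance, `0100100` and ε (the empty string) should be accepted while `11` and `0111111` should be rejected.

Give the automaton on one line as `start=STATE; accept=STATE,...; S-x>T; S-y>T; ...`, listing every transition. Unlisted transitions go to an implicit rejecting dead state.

start=A; accept=A,B; A-0>A; A-1>B; B-0>A; B-1>C; C-0>C; C-1>C

This is the complement of 'contains `11`'. Use the same substring-matching states — A through C holding how much of `11` has just been matched — but flip the accepting set: everything except the trap C accepts.
       0  1 
>* A   A  B 
 * B   A  C 
   C   C  C 
(> = start, * = accepting)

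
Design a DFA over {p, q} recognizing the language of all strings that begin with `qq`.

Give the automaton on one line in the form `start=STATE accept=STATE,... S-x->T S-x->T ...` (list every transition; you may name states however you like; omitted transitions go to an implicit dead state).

Walk along `qq` while the input agrees: from s0 take `q` to s1, and so on. Any deviation drops to the rejecting sink s3. Once s2 is reached the prefix is confirmed and every continuation is accepted.
4 states suffice.
        p   q  
>  s0   s3  s1 
   s1   s3  s2 
 * s2   s2  s2 
   s3   s3  s3 
(> = start, * = accepting)

start=s0 accept=s2 s0-p->s3 s0-q->s1 s1-p->s3 s1-q->s2 s2-p->s2 s2-q->s2 s3-p->s3 s3-q->s3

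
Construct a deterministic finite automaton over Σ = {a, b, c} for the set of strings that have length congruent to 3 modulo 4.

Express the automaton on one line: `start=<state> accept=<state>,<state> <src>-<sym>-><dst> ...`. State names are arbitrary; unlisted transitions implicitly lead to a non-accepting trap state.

Count input length modulo 4: every symbol advances one step around the cycle q0 → q1 → q2 → q3 → q0. Accept at q3.
A 4-state machine:
        a   b   c  
>  q0   q1  q1  q1 
   q1   q2  q2  q2 
   q2   q3  q3  q3 
 * q3   q0  q0  q0 
(> = start, * = accepting)

start=q0 accept=q3 q0-a->q1 q0-b->q1 q0-c->q1 q1-a->q2 q1-b->q2 q1-c->q2 q2-a->q3 q2-b->q3 q2-c->q3 q3-a->q0 q3-b->q0 q3-c->q0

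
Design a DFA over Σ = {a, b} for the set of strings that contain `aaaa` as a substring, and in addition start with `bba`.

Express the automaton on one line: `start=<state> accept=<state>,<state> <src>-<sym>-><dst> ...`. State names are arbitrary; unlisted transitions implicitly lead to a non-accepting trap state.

start=q0 accept=q12 q0-a->q1 q0-b->q2 q1-a->q3 q1-b->q4 q2-a->q1 q2-b->q5 q3-a->q6 q3-b->q4 q4-a->q1 q4-b->q4 q5-a->q7 q5-b->q4 q6-a->q8 q6-b->q4 q7-a->q9 q7-b->q10 q8-a->q8 q8-b->q8 q9-a->q11 q9-b->q10 q10-a->q7 q10-b->q10 q11-a->q12 q11-b->q10 q12-a->q12 q12-b->q12

Handle the two conditions separately and then intersect. One (5 states) tracks whether and how much of `aaaa` has been seen; the other (5 states) tracks whether the input so far still matches the prefix `bba`. Each combined state is a pair, one component from each; accept when both components accept.
A 13-state machine:
          a    b  
>  q0     q1   q2 
   q1     q3   q4 
   q2     q1   q5 
   q3     q6   q4 
   q4     q1   q4 
   q5     q7   q4 
   q6     q8   q4 
   q7     q9  q10 
   q8     q8   q8 
   q9    q11  q10 
   q10    q7  q10 
   q11   q12  q10 
 * q12   q12  q12 
(> = start, * = accepting)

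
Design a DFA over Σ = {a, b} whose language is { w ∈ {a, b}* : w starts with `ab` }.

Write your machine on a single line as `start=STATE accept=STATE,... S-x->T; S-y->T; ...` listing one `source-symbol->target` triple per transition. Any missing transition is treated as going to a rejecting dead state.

start=s0; accept=s2; s0-a->s1; s0-b->s3; s1-a->s3; s1-b->s2; s2-a->s2; s2-b->s2; s3-a->s3; s3-b->s3

Walk along `ab` while the input agrees: from s0 take `a` to s1, and so on. Any deviation drops to the rejecting sink s3. Once s2 is reached the prefix is confirmed and every continuation is accepted.
With 4 states:
        a   b  
>  s0   s1  s3 
   s1   s3  s2 
 * s2   s2  s2 
   s3   s3  s3 
(> = start, * = accepting)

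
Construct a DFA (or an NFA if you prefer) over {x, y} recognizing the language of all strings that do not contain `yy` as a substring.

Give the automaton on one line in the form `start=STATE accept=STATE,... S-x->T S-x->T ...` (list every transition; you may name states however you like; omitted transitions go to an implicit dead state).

Track partial matches of the forbidden pattern `yy`. State s2 is a dead state reached once `yy` has occurred; every other state accepts. s0 means no part of `yy` is currently matched.
With 3 states:
        x   y  
>* s0   s0  s1 
 * s1   s0  s2 
   s2   s2  s2 
(> = start, * = accepting)

start=s0 accept=s0,s1 s0-x->s0 s0-y->s1 s1-x->s0 s1-y->s2 s2-x->s2 s2-y->s2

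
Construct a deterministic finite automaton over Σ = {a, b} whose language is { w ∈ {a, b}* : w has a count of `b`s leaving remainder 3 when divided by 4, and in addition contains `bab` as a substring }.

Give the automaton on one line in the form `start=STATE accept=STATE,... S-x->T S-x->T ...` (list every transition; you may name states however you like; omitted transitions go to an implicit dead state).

Run two small machines in parallel and take their product. The first has 4 states tracking the count of `b`s modulo 4; the second has 4 states tracking whether and how much of `bab` has been seen. A product state is a pair (one from each), accepting exactly when both do.
A 16-state machine:
          a    b  
>  s0     s0   s1 
   s1     s2   s3 
   s2     s4   s5 
   s3     s6   s7 
   s4     s4   s3 
   s5     s5   s8 
   s6     s9   s8 
   s7    s10  s11 
 * s8     s8  s12 
   s9     s9   s7 
   s10   s13  s12 
   s11   s14   s1 
   s12   s12  s15 
   s13   s13  s11 
   s14    s0  s15 
   s15   s15   s5 
(> = start, * = accepting)

start=s0 accept=s8 s0-a->s0 s0-b->s1 s1-a->s2 s1-b->s3 s2-a->s4 s2-b->s5 s3-a->s6 s3-b->s7 s4-a->s4 s4-b->s3 s5-a->s5 s5-b->s8 s6-a->s9 s6-b->s8 s7-a->s10 s7-b->s11 s8-a->s8 s8-b->s12 s9-a->s9 s9-b->s7 s10-a->s13 s10-b->s12 s11-a->s14 s11-b->s1 s12-a->s12 s12-b->s15 s13-a->s13 s13-b->s11 s14-a->s0 s14-b->s15 s15-a->s15 s15-b->s5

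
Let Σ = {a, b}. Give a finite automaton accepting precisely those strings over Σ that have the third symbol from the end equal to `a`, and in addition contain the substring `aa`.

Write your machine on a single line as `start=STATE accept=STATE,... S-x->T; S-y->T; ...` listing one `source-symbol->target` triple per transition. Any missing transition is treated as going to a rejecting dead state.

start=s0; accept=s3,s4,s5,s6; s0-a->s1; s0-b->s0; s1-a->s2; s1-b->s0; s2-a->s3; s2-b->s4; s3-a->s3; s3-b->s4; s4-a->s5; s4-b->s6; s5-a->s2; s5-b->s7; s6-a->s8; s6-b->s9; s7-a->s5; s7-b->s6; s8-a->s2; s8-b->s7; s9-a->s8; s9-b->s9

Run two small machines in parallel and take their product. One (15 states) tracks the last 3 symbols read; the other (3 states) tracks whether and how much of `aa` has been seen. Each combined state is a pair, one component from each; accept when both components accept. Equivalent product states are then merged.
10 states suffice.
        a   b  
>  s0   s1  s0 
   s1   s2  s0 
   s2   s3  s4 
 * s3   s3  s4 
 * s4   s5  s6 
 * s5   s2  s7 
 * s6   s8  s9 
   s7   s5  s6 
   s8   s2  s7 
   s9   s8  s9 
(> = start, * = accepting)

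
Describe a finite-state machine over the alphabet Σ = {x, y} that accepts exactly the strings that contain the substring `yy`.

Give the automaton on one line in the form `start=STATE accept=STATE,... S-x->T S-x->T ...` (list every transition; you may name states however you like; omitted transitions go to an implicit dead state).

Track how much of `yy` has been matched so far: state q0 is no progress, q2 is the absorbing accept state reached once `yy` has occurred. Intermediate states record partial matches; on a mismatch, fall back to the longest reusable overlap.
3 states suffice.
        x   y  
>  q0   q0  q1 
   q1   q0  q2 
 * q2   q2  q2 
(> = start, * = accepting)

start=q0 accept=q2 q0-x->q0 q0-y->q1 q1-x->q0 q1-y->q2 q2-x->q2 q2-y->q2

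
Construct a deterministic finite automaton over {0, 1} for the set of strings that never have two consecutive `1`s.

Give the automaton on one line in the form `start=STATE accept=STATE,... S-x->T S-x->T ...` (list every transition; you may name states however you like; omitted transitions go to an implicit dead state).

Track partial matches of the forbidden pattern `11`. State S2 is a dead state reached once `11` has occurred; every other state accepts. S0 means no part of `11` is currently matched.
        0   1  
>* S0   S0  S1 
 * S1   S0  S2 
   S2   S2  S2 
(> = start, * = accepting)

start=S0 accept=S0,S1 S0-0->S0 S0-1->S1 S1-0->S0 S1-1->S2 S2-0->S2 S2-1->S2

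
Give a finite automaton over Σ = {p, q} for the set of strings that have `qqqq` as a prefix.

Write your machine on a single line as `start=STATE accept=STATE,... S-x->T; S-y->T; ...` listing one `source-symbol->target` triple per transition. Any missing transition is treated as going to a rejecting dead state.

start=A; accept=E; A-p->F; A-q->B; B-p->F; B-q->C; C-p->F; C-q->D; D-p->F; D-q->E; E-p->E; E-q->E; F-p->F; F-q->F

Walk along `qqqq` while the input agrees: from A take `q` to B, and so on. Any deviation drops to the rejecting sink F. Once E is reached the prefix is confirmed and every continuation is accepted.
       p  q 
>  A   F  B 
   B   F  C 
   C   F  D 
   D   F  E 
 * E   E  E 
   F   F  F 
(> = start, * = accepting)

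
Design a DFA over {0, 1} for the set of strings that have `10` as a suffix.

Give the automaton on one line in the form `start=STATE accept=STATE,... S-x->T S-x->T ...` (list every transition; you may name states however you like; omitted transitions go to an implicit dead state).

start=A accept=C A-0->A A-1->B B-0->C B-1->B C-0->A C-1->B

Remember how much of `10` the current input suffix matches. State A means no match yet; B means the last symbol is `1`; C means the last 2 symbols are `10`. Only C accepts. On a mismatch, fall back to the longest proper suffix that is still a prefix of `10`.
       0  1 
>  A   A  B 
   B   C  B 
 * C   A  B 
(> = start, * = accepting)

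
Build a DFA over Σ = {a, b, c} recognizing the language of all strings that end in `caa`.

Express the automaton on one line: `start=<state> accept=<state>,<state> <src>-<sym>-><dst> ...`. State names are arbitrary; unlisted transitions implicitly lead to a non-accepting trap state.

start=q0 accept=q3 q0-a->q0 q0-b->q0 q0-c->q1 q1-a->q2 q1-b->q0 q1-c->q1 q2-a->q3 q2-b->q0 q2-c->q1 q3-a->q0 q3-b->q0 q3-c->q1

Let each state record the length of the longest suffix of the input read so far that is also a prefix of `caa`. q1 means the last symbol is `c`; q2 means the last 2 symbols are `ca`; q3 means the last 3 symbols are `caa`. Accept only at q3, where the string currently ends in `caa`.
A 4-state machine:
        a   b   c  
>  q0   q0  q0  q1 
   q1   q2  q0  q1 
   q2   q3  q0  q1 
 * q3   q0  q0  q1 
(> = start, * = accepting)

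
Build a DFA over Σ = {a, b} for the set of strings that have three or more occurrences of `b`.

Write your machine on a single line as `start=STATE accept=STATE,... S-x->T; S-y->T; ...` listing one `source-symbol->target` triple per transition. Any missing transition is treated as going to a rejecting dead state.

Count `b`s, saturating at 4: states q0 through q3 mean 0 through 3 `b`s seen; q4 means more than 3. Each `b` increments (capped at q4); other symbols loop. Accept from {q3, q4}.
With 5 states:
        a   b  
>  q0   q0  q1 
   q1   q1  q2 
   q2   q2  q3 
 * q3   q3  q4 
 * q4   q4  q4 
(> = start, * = accepting)

start=q0; accept=q3,q4; q0-a->q0; q0-b->q1; q1-a->q1; q1-b->q2; q2-a->q2; q2-b->q3; q3-a->q3; q3-b->q4; q4-a->q4; q4-b->q4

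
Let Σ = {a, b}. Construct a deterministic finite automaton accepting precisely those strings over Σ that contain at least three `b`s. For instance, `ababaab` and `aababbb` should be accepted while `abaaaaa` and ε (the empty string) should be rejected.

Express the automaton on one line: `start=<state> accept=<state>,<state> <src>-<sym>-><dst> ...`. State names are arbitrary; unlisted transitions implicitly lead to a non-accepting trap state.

start=q0 accept=q3,q4 q0-a->q0 q0-b->q1 q1-a->q1 q1-b->q2 q2-a->q2 q2-b->q3 q3-a->q3 q3-b->q4 q4-a->q4 q4-b->q4

Count `b`s, saturating at 4: states q0 through q3 mean 0 through 3 `b`s seen; q4 means more than 3. Each `b` increments (capped at q4); other symbols loop. Accept from {q3, q4}.
5 states suffice.
        a   b  
>  q0   q0  q1 
   q1   q1  q2 
   q2   q2  q3 
 * q3   q3  q4 
 * q4   q4  q4 
(> = start, * = accepting)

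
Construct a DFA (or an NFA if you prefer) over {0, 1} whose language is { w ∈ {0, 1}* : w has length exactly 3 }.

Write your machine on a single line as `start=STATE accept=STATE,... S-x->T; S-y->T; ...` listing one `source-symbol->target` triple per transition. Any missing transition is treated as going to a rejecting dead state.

Count input length up to 4: every symbol moves from q0 toward q4, which means 'more than 3' and absorbs. Accept from {q3}.
A 5-state machine:
        0   1  
>  q0   q1  q1 
   q1   q2  q2 
   q2   q3  q3 
 * q3   q4  q4 
   q4   q4  q4 
(> = start, * = accepting)

start=q0; accept=q3; q0-0->q1; q0-1->q1; q1-0->q2; q1-1->q2; q2-0->q3; q2-1->q3; q3-0->q4; q3-1->q4; q4-0->q4; q4-1->q4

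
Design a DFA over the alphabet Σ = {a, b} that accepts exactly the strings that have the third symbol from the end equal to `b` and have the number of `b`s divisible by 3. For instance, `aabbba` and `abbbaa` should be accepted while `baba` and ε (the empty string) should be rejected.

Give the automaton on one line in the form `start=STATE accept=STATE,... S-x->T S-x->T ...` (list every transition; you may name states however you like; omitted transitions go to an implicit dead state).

Build one automaton per condition and run them in lockstep. One (15 states) tracks the last 3 symbols read; the other (3 states) tracks the count of `b`s modulo 3. Each combined state is a pair, one component from each; accept when both components accept. Equivalent product states are then merged.
          a    b  
>  q0     q0   q1 
   q1     q2   q3 
   q2     q2   q4 
   q3     q5   q6 
   q4     q5   q7 
   q5     q8   q9 
 * q6    q10   q1 
   q7    q10   q1 
   q8     q8  q11 
 * q9    q12   q1 
 * q10   q13   q1 
   q11   q12   q1 
   q12   q13   q1 
 * q13    q0   q1 
(> = start, * = accepting)

start=q0 accept=q6,q9,q10,q13 q0-a->q0 q0-b->q1 q1-a->q2 q1-b->q3 q2-a->q2 q2-b->q4 q3-a->q5 q3-b->q6 q4-a->q5 q4-b->q7 q5-a->q8 q5-b->q9 q6-a->q10 q6-b->q1 q7-a->q10 q7-b->q1 q8-a->q8 q8-b->q11 q9-a->q12 q9-b->q1 q10-a->q13 q10-b->q1 q11-a->q12 q11-b->q1 q12-a->q13 q12-b->q1 q13-a->q0 q13-b->q1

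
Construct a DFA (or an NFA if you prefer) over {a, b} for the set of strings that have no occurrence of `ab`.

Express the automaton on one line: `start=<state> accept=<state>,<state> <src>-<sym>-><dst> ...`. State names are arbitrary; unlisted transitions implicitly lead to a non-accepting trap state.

This is the complement of 'contains `ab`'. Use the same substring-matching states — q0 through q2 holding how much of `ab` has just been matched — but flip the accepting set: everything except the trap q2 accepts.
With 3 states:
        a   b  
>* q0   q1  q0 
 * q1   q1  q2 
   q2   q2  q2 
(> = start, * = accepting)

start=q0 accept=q0,q1 q0-a->q1 q0-b->q0 q1-a->q1 q1-b->q2 q2-a->q2 q2-b->q2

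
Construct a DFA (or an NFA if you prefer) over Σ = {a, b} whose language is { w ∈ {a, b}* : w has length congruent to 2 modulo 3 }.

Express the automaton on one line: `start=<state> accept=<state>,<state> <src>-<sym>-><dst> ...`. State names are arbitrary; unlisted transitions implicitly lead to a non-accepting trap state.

Count input length modulo 3: every symbol advances one step around the cycle s0 → s1 → s2 → s0. Accept at s2.
With 3 states:
        a   b  
>  s0   s1  s1 
   s1   s2  s2 
 * s2   s0  s0 
(> = start, * = accepting)

start=s0 accept=s2 s0-a->s1 s0-b->s1 s1-a->s2 s1-b->s2 s2-a->s0 s2-b->s0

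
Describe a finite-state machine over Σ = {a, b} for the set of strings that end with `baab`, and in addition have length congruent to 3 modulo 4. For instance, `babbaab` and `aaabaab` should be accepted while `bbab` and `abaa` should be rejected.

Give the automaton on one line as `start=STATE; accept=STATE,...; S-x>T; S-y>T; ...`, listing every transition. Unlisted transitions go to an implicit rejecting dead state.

Handle the two conditions separately and then intersect. The first has 5 states tracking how much of the suffix `baab` has currently been matched; the second has 4 states tracking the input length modulo 4. A product state is a pair (one from each), accepting exactly when both do.
With 20 states:
          a    b  
>  q0     q1   q2 
   q1     q3   q4 
   q2     q5   q4 
   q3     q6   q7 
   q4     q8   q7 
   q5     q9   q7 
   q6     q0  q10 
   q7    q11  q10 
   q8    q12  q10 
   q9     q0  q13 
   q10   q14   q2 
   q11   q15   q2 
   q12    q1  q16 
   q13   q14   q2 
   q14   q17   q4 
   q15    q3  q18 
   q16    q5   q4 
   q17    q6  q19 
   q18    q8   q7 
 * q19   q11  q10 
(> = start, * = accepting)

start=q0; accept=q19; q0-a>q1; q0-b>q2; q1-a>q3; q1-b>q4; q2-a>q5; q2-b>q4; q3-a>q6; q3-b>q7; q4-a>q8; q4-b>q7; q5-a>q9; q5-b>q7; q6-a>q0; q6-b>q10; q7-a>q11; q7-b>q10; q8-a>q12; q8-b>q10; q9-a>q0; q9-b>q13; q10-a>q14; q10-b>q2; q11-a>q15; q11-b>q2; q12-a>q1; q12-b>q16; q13-a>q14; q13-b>q2; q14-a>q17; q14-b>q4; q15-a>q3; q15-b>q18; q16-a>q5; q16-b>q4; q17-a>q6; q17-b>q19; q18-a>q8; q18-b>q7; q19-a>q11; q19-b>q10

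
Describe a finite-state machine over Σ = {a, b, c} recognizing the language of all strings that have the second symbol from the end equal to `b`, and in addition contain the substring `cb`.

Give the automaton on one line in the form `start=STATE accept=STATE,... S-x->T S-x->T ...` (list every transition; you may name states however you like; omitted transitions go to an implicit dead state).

start=q0 accept=q3,q4 q0-a->q0 q0-b->q0 q0-c->q1 q1-a->q0 q1-b->q2 q1-c->q1 q2-a->q3 q2-b->q4 q2-c->q3 q3-a->q5 q3-b->q2 q3-c->q5 q4-a->q3 q4-b->q4 q4-c->q3 q5-a->q5 q5-b->q2 q5-c->q5

Handle the two conditions separately and then intersect. One (13 states) tracks the last 2 symbols read; the other (3 states) tracks whether and how much of `cb` has been seen. Each combined state is a pair, one component from each; accept when both components accept. After merging equivalent states the machine shrinks.
A 6-state machine:
        a   b   c  
>  q0   q0  q0  q1 
   q1   q0  q2  q1 
   q2   q3  q4  q3 
 * q3   q5  q2  q5 
 * q4   q3  q4  q3 
   q5   q5  q2  q5 
(> = start, * = accepting)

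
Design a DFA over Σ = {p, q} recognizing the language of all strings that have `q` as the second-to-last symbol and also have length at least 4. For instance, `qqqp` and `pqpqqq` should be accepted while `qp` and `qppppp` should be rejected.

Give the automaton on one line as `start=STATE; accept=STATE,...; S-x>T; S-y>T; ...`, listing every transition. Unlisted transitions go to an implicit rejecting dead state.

Build one automaton per condition and run them in lockstep. One (7 states) tracks the last 2 symbols read; the other (6 states) tracks the input length, saturating at 5. Each combined state is a pair, one component from each; accept when both components accept. Equivalent product states are then merged.
A 6-state machine:
       p  q 
>  A   B  B 
   B   C  C 
   C   C  D 
   D   E  F 
 * E   C  D 
 * F   E  F 
(> = start, * = accepting)

start=A; accept=E,F; A-p>B; A-q>B; B-p>C; B-q>C; C-p>C; C-q>D; D-p>E; D-q>F; E-p>C; E-q>D; F-p>E; F-q>F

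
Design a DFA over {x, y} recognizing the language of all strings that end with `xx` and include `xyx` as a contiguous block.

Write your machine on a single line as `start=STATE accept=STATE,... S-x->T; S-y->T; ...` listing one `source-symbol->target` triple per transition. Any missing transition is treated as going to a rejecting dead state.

start=q0; accept=q5; q0-x->q1; q0-y->q0; q1-x->q2; q1-y->q3; q2-x->q2; q2-y->q3; q3-x->q4; q3-y->q0; q4-x->q5; q4-y->q6; q5-x->q5; q5-y->q6; q6-x->q4; q6-y->q6

Build one automaton per condition and run them in lockstep. The first has 3 states tracking how much of the suffix `xx` has currently been matched; the second has 4 states tracking whether and how much of `xyx` has been seen. A product state is a pair (one from each), accepting exactly when both do.
        x   y  
>  q0   q1  q0 
   q1   q2  q3 
   q2   q2  q3 
   q3   q4  q0 
   q4   q5  q6 
 * q5   q5  q6 
   q6   q4  q6 
(> = start, * = accepting)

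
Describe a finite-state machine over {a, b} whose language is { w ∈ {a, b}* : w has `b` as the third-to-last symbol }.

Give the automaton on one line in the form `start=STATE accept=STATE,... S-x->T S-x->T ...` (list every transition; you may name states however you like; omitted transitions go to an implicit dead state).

start=s0 accept=s11,s12,s13,s14 s0-a->s1 s0-b->s2 s1-a->s3 s1-b->s4 s2-a->s5 s2-b->s6 s3-a->s7 s3-b->s8 s4-a->s9 s4-b->s10 s5-a->s11 s5-b->s12 s6-a->s13 s6-b->s14 s7-a->s7 s7-b->s8 s8-a->s9 s8-b->s10 s9-a->s11 s9-b->s12 s10-a->s13 s10-b->s14 s11-a->s7 s11-b->s8 s12-a->s9 s12-b->s10 s13-a->s11 s13-b->s12 s14-a->s13 s14-b->s14

Because acceptance depends on a position counted from the end, the machine has to buffer the most recent 3 symbols. Make each state the string of the last up-to-3 symbols read; on input `x` shift the window left and append `x`. Accept when the buffered window has length 3 and begins with `b`.
With 15 states:
          a    b  
>  s0     s1   s2 
   s1     s3   s4 
   s2     s5   s6 
   s3     s7   s8 
   s4     s9  s10 
   s5    s11  s12 
   s6    s13  s14 
   s7     s7   s8 
   s8     s9  s10 
   s9    s11  s12 
   s10   s13  s14 
 * s11    s7   s8 
 * s12    s9  s10 
 * s13   s11  s12 
 * s14   s13  s14 
(> = start, * = accepting)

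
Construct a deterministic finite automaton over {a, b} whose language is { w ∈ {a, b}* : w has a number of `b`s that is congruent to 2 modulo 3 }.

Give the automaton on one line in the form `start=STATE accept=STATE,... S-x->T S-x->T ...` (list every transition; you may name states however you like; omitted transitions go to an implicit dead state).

The only thing that matters is how many `b`s have appeared, reduced mod 3. Use one state per residue: S0 for 0, …, S2 for 2. Reading `b` moves to the next residue; anything else stays put. S2 is accepting.
3 states suffice.
        a   b  
>  S0   S0  S1 
   S1   S1  S2 
 * S2   S2  S0 
(> = start, * = accepting)

start=S0 accept=S2 S0-a->S0 S0-b->S1 S1-a->S1 S1-b->S2 S2-a->S2 S2-b->S0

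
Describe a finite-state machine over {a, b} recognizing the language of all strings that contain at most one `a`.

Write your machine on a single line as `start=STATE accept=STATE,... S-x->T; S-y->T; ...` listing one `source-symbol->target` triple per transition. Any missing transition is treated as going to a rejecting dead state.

start=s0; accept=s0,s1; s0-a->s1; s0-b->s0; s1-a->s2; s1-b->s1; s2-a->s2; s2-b->s2

Count `a`s, saturating at 2: state s0 means no `a` yet, s1 means one `a` seen, s2 means more than one. Each `a` increments (capped at s2); other symbols loop. Accept from {s0, s1}.
        a   b  
>* s0   s1  s0 
 * s1   s2  s1 
   s2   s2  s2 
(> = start, * = accepting)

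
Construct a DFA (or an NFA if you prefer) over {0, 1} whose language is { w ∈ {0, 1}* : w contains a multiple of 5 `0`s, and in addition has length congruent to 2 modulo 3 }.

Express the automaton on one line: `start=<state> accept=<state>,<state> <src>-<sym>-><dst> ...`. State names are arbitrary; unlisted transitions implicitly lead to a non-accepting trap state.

Build one automaton per condition and run them in lockstep. The first has 5 states tracking the count of `0`s modulo 5; the second has 3 states tracking the input length modulo 3. A product state is a pair (one from each), accepting exactly when both do.
With 15 states:
          0    1  
>  q0     q1   q2 
   q1     q3   q4 
   q2     q4   q5 
   q3     q6   q7 
   q4     q7   q8 
 * q5     q8   q0 
   q6     q9  q10 
   q7    q10  q11 
   q8    q11   q1 
   q9     q5  q12 
   q10   q12  q13 
   q11   q13   q3 
   q12    q0  q14 
   q13   q14   q6 
   q14    q2   q9 
(> = start, * = accepting)

start=q0 accept=q5 q0-0->q1 q0-1->q2 q1-0->q3 q1-1->q4 q2-0->q4 q2-1->q5 q3-0->q6 q3-1->q7 q4-0->q7 q4-1->q8 q5-0->q8 q5-1->q0 q6-0->q9 q6-1->q10 q7-0->q10 q7-1->q11 q8-0->q11 q8-1->q1 q9-0->q5 q9-1->q12 q10-0->q12 q10-1->q13 q11-0->q13 q11-1->q3 q12-0->q0 q12-1->q14 q13-0->q14 q13-1->q6 q14-0->q2 q14-1->q9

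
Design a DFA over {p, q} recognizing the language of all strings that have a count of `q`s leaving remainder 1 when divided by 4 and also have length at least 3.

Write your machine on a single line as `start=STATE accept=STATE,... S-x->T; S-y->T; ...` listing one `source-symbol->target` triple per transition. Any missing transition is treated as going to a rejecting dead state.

start=A; accept=G; A-p->B; A-q->C; B-p->D; B-q->E; C-p->E; C-q->F; D-p->D; D-q->G; E-p->G; E-q->F; F-p->F; F-q->H; G-p->G; G-q->F; H-p->H; H-q->D

Build one automaton per condition and run them in lockstep. The first has 4 states tracking the count of `q`s modulo 4; the second has 5 states tracking the input length, saturating at 4. A product state is a pair (one from each), accepting exactly when both do. Equivalent product states are then merged.
       p  q 
>  A   B  C 
   B   D  E 
   C   E  F 
   D   D  G 
   E   G  F 
   F   F  H 
 * G   G  F 
   H   H  D 
(> = start, * = accepting)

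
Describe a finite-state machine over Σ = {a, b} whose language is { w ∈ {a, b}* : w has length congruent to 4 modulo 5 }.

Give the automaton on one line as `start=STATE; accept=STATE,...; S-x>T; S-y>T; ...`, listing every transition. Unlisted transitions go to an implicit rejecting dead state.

Count input length modulo 5: every symbol advances one step around the cycle q0 → q1 → q2 → q3 → q4 → q0. Accept at q4.
5 states suffice.
        a   b  
>  q0   q1  q1 
   q1   q2  q2 
   q2   q3  q3 
   q3   q4  q4 
 * q4   q0  q0 
(> = start, * = accepting)

start=q0; accept=q4; q0-a>q1; q0-b>q1; q1-a>q2; q1-b>q2; q2-a>q3; q2-b>q3; q3-a>q4; q3-b>q4; q4-a>q0; q4-b>q0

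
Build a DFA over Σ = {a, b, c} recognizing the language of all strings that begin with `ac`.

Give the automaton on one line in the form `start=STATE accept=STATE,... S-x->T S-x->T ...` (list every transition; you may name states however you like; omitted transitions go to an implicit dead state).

start=q0 accept=q2 q0-a->q1 q0-b->q3 q0-c->q3 q1-a->q3 q1-b->q3 q1-c->q2 q2-a->q2 q2-b->q2 q2-c->q2 q3-a->q3 q3-b->q3 q3-c->q3

Check the first 2 symbols one by one: q0 through q1 record how many have matched `ac` so far; any wrong symbol goes to the dead state q3. After all 2 match we enter the accepting sink q2.
4 states suffice.
        a   b   c  
>  q0   q1  q3  q3 
   q1   q3  q3  q2 
 * q2   q2  q2  q2 
   q3   q3  q3  q3 
(> = start, * = accepting)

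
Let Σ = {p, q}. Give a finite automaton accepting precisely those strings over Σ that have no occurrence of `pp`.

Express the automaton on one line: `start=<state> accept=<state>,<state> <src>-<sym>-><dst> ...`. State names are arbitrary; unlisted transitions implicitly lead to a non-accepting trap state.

start=S0 accept=S0,S1 S0-p->S1 S0-q->S0 S1-p->S2 S1-q->S0 S2-p->S2 S2-q->S2

Track partial matches of the forbidden pattern `pp`. State S2 is a dead state reached once `pp` has occurred; every other state accepts. S0 means no part of `pp` is currently matched.
With 3 states:
        p   q  
>* S0   S1  S0 
 * S1   S2  S0 
   S2   S2  S2 
(> = start, * = accepting)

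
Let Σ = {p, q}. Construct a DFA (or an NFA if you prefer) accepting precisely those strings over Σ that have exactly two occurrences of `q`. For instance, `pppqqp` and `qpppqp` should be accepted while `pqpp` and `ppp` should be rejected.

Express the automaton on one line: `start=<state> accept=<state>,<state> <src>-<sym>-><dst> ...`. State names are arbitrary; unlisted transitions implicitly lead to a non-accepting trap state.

Count `q`s, saturating at 3: states s0 through s2 mean 0 through 2 `q`s seen; s3 means more than 2. Each `q` increments (capped at s3); other symbols loop. Accept from {s2}.
4 states suffice.
        p   q  
>  s0   s0  s1 
   s1   s1  s2 
 * s2   s2  s3 
   s3   s3  s3 
(> = start, * = accepting)

start=s0 accept=s2 s0-p->s0 s0-q->s1 s1-p->s1 s1-q->s2 s2-p->s2 s2-q->s3 s3-p->s3 s3-q->s3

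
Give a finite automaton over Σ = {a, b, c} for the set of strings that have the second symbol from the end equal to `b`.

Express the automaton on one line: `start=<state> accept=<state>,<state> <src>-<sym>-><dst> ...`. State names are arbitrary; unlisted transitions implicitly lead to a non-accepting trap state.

start=s0 accept=s7,s8,s9 s0-a->s1 s0-b->s2 s0-c->s3 s1-a->s4 s1-b->s5 s1-c->s6 s2-a->s7 s2-b->s8 s2-c->s9 s3-a->s10 s3-b->s11 s3-c->s12 s4-a->s4 s4-b->s5 s4-c->s6 s5-a->s7 s5-b->s8 s5-c->s9 s6-a->s10 s6-b->s11 s6-c->s12 s7-a->s4 s7-b->s5 s7-c->s6 s8-a->s7 s8-b->s8 s8-c->s9 s9-a->s10 s9-b->s11 s9-c->s12 s10-a->s4 s10-b->s5 s10-c->s6 s11-a->s7 s11-b->s8 s11-c->s9 s12-a->s10 s12-b->s11 s12-c->s12

A DFA must remember the last 2 symbols (since which symbol is second-to-last isn't known until the input ends). Use one state per possible window of the last ≤2 symbols; accept from those whose window starts with `b`.
13 states suffice.
          a    b    c  
>  s0     s1   s2   s3 
   s1     s4   s5   s6 
   s2     s7   s8   s9 
   s3    s10  s11  s12 
   s4     s4   s5   s6 
   s5     s7   s8   s9 
   s6    s10  s11  s12 
 * s7     s4   s5   s6 
 * s8     s7   s8   s9 
 * s9    s10  s11  s12 
   s10    s4   s5   s6 
   s11    s7   s8   s9 
   s12   s10  s11  s12 
(> = start, * = accepting)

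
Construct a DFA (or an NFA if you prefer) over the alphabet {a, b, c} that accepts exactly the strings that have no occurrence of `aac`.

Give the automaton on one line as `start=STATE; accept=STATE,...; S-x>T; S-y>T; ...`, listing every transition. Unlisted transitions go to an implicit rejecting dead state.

start=q0; accept=q0,q1,q2; q0-a>q1; q0-b>q0; q0-c>q0; q1-a>q2; q1-b>q0; q1-c>q0; q2-a>q2; q2-b>q0; q2-c>q3; q3-a>q3; q3-b>q3; q3-c>q3

This is the complement of 'contains `aac`'. Use the same substring-matching states — q0 through q3 holding how much of `aac` has just been matched — but flip the accepting set: everything except the trap q3 accepts.
A 4-state machine:
        a   b   c  
>* q0   q1  q0  q0 
 * q1   q2  q0  q0 
 * q2   q2  q0  q3 
   q3   q3  q3  q3 
(> = start, * = accepting)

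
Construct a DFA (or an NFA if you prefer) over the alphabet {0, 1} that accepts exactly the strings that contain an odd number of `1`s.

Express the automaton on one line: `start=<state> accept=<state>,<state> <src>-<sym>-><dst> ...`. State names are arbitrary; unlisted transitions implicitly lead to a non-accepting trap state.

start=A accept=B A-0->A A-1->B B-0->B B-1->A

The only thing that matters is how many `1`s have appeared, reduced mod 2. Use one state per residue: A for 0, …, B for 1. Reading `1` moves to the next residue; anything else stays put. B is accepting.
2 states suffice.
       0  1 
>  A   A  B 
 * B   B  A 
(> = start, * = accepting)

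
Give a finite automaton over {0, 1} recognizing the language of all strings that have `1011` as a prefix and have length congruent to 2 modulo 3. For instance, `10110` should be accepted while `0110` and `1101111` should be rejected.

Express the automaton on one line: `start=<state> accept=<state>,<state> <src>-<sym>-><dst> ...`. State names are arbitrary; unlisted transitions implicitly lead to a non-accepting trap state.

Build one automaton per condition and run them in lockstep. One (6 states) tracks whether the input so far still matches the prefix `1011`; the other (3 states) tracks the input length modulo 3. Each combined state is a pair, one component from each; accept when both components accept. After merging equivalent states the machine shrinks.
With 8 states:
        0   1  
>  q0   q1  q2 
   q1   q1  q1 
   q2   q3  q1 
   q3   q1  q4 
   q4   q1  q5 
   q5   q6  q6 
 * q6   q7  q7 
   q7   q5  q5 
(> = start, * = accepting)

start=q0 accept=q6 q0-0->q1 q0-1->q2 q1-0->q1 q1-1->q1 q2-0->q3 q2-1->q1 q3-0->q1 q3-1->q4 q4-0->q1 q4-1->q5 q5-0->q6 q5-1->q6 q6-0->q7 q6-1->q7 q7-0->q5 q7-1->q5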